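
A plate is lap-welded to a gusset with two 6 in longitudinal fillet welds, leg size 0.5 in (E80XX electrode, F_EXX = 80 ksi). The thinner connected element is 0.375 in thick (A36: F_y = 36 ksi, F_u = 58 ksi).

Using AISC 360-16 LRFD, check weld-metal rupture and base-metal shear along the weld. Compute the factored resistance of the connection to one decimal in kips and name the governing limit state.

Weld metal: throat = 0.707×0.5 = 0.3535 in, L = 2×6 = 12 in. φR_n = 0.75 × 0.6 × 80 × 0.3535 × 12 = 152.7 kips.
Base metal shear (0.375 in plate): yield φR_n = 1.0×0.6×36×0.375×12 = 97.2 kips; rupture φR_n = 0.75×0.6×58×0.375×12 = 117.5 kips; take 97.2 kips (yield).
Governing: min(152.7, 97.2) = 97.2 kips → base-metal shear.

97.2 kips (base-metal shear governs)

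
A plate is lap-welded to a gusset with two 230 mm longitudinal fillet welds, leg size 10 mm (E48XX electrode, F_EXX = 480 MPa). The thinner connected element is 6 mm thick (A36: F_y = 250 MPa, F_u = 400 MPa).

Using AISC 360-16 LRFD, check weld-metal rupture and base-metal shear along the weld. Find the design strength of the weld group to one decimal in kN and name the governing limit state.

414.0 kN (base-metal shear governs)

Weld metal: throat = 0.707×10 = 7.07 mm, L = 2×230 = 460 mm. φR_n = 0.75 × 0.6 × 480 × 7.07 × 460 = 702.5 kN.
Base metal shear (6 mm plate): yield φR_n = 1.0×0.6×250×6×460 = 414.0 kN; rupture φR_n = 0.75×0.6×400×6×460 = 496.8 kN; take 414.0 kN (yield).
Governing: min(702.5, 414.0) = 414.0 kN → base-metal shear.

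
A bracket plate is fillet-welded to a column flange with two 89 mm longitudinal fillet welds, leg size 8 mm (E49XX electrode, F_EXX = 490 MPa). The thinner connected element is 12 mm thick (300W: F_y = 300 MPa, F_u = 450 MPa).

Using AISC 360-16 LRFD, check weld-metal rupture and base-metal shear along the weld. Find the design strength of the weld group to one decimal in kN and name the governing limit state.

Weld metal: throat = 0.707×8 = 5.656 mm, L = 2×89 = 178 mm. φR_n = 0.75 × 0.6 × 490 × 5.656 × 178 = 222.0 kN.
Base metal shear (12 mm plate): yield φR_n = 1.0×0.6×300×12×178 = 384.5 kN; rupture φR_n = 0.75×0.6×450×12×178 = 432.5 kN; take 384.5 kN (yield).
Governing: min(222.0, 384.5) = 222.0 kN → weld metal.

222.0 kN (weld metal governs)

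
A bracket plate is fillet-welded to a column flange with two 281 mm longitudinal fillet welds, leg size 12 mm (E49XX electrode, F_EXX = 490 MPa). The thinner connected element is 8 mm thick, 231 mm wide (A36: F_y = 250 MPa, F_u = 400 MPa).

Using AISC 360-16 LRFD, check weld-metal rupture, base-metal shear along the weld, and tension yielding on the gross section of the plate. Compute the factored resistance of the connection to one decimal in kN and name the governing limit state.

Weld metal: throat = 0.707×12 = 8.484 mm, L = 2×281 = 562 mm. φR_n = 0.75 × 0.6 × 490 × 8.484 × 562 = 1051.3 kN.
Base metal shear (8 mm plate): yield φR_n = 1.0×0.6×250×8×562 = 674.4 kN; rupture φR_n = 0.75×0.6×400×8×562 = 809.3 kN; take 674.4 kN (yield).
Tension yield (gross): A_g = 231×8 = 1848 mm². φR_n = 0.90 × 250 × 1848 = 415.8 kN.
Governing: min(1051.3, 674.4, 415.8) = 415.8 kN → gross-section yield.

415.8 kN (gross-section yield governs)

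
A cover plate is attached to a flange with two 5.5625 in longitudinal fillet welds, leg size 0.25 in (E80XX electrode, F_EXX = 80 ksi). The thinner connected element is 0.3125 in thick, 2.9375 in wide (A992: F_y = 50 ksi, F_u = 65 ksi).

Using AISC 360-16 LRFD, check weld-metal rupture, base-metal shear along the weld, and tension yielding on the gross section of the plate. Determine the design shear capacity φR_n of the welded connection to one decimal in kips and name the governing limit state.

Weld metal: throat = 0.707×0.25 = 0.17675 in, L = 2×5.5625 = 11.125 in. φR_n = 0.75 × 0.6 × 80 × 0.17675 × 11.125 = 70.8 kips.
Base metal shear (0.3125 in plate): yield φR_n = 1.0×0.6×50×0.3125×11.125 = 104.3 kips; rupture φR_n = 0.75×0.6×65×0.3125×11.125 = 101.7 kips; take 101.7 kips (rupture).
Tension yield (gross): A_g = 2.9375×0.3125 = 0.91797 in². φR_n = 0.90 × 50 × 0.91797 = 41.3 kips.
Governing: min(70.8, 101.7, 41.3) = 41.3 kips → gross-section yield.

41.3 kips (gross-section yield governs)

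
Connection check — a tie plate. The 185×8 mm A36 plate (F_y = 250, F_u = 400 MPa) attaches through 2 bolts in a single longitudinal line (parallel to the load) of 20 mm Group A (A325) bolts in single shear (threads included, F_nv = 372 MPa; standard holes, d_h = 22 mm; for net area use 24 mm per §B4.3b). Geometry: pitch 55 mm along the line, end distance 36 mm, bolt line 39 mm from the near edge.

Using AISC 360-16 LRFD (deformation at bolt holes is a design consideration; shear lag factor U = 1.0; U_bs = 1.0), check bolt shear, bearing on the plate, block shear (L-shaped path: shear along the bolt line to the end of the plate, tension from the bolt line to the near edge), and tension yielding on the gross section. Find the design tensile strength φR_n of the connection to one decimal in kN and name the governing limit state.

Bolt shear: A_b = π(20)²/4 = 314.16 mm². φR_n = 0.75 × 372 × 314.16 × 2 × 1 = 175.3 kN.
Bearing (8 mm plate, F_u = 400 MPa): end bolts L_c = 36 − 22/2 = 25, R_n = min(1.2×25×8×400, 2.4×20×8×400) = 96 kN/bolt; interior L_c = 55 − 22 = 33, R_n = 126.72 kN/bolt. φR_n = 0.75 × (1×96 + 1×126.72) = 167.0 kN.
Block shear: shear path 1×[36+1×55] = 1×91 mm, A_gv = 728, A_nv = 1×(91 − 1.5×24)×8 = 440 mm²; tension to near edge: (39 − 0.5×24)×8 = 216 mm². R_n = min(0.6×400×440, 0.6×250×728) + 1.0×400×216 = min(105.6, 109.2) + 86.4 = 192 kN. φR_n = 0.75 × 192 = 144.0 kN.
Tension yield (gross): A_g = 185×8 = 1480 mm². φR_n = 0.90 × 250 × 1480 = 333.0 kN.
Governing: min(175.3, 167.0, 144.0, 333.0) = 144.0 kN → block shear.

144.0 kN (block shear governs)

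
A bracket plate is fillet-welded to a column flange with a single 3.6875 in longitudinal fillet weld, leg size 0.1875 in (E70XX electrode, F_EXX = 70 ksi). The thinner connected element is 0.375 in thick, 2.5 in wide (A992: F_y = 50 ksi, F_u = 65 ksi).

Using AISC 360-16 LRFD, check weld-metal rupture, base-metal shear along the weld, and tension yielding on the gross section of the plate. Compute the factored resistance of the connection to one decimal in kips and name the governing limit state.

Weld metal: throat = 0.707×0.1875 = 0.13256 in, L = 3.6875 in. φR_n = 0.75 × 0.6 × 70 × 0.13256 × 3.6875 = 15.4 kips.
Base metal shear (0.375 in plate): yield φR_n = 1.0×0.6×50×0.375×3.6875 = 41.5 kips; rupture φR_n = 0.75×0.6×65×0.375×3.6875 = 40.4 kips; take 40.4 kips (rupture).
Tension yield (gross): A_g = 2.5×0.375 = 0.9375 in². φR_n = 0.90 × 50 × 0.9375 = 42.2 kips.
Governing: min(15.4, 40.4, 42.2) = 15.4 kips → weld metal.

15.4 kips (weld metal governs)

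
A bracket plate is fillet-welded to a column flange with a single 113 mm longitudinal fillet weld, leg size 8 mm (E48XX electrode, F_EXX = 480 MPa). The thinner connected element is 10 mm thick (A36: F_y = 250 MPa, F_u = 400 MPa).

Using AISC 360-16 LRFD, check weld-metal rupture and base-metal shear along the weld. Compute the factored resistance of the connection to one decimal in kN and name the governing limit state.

138.1 kN (weld metal governs)

Weld metal: throat = 0.707×8 = 5.656 mm, L = 113 mm. φR_n = 0.75 × 0.6 × 480 × 5.656 × 113 = 138.1 kN.
Base metal shear (10 mm plate): yield φR_n = 1.0×0.6×250×10×113 = 169.5 kN; rupture φR_n = 0.75×0.6×400×10×113 = 203.4 kN; take 169.5 kN (yield).
Governing: min(138.1, 169.5) = 138.1 kN → weld metal.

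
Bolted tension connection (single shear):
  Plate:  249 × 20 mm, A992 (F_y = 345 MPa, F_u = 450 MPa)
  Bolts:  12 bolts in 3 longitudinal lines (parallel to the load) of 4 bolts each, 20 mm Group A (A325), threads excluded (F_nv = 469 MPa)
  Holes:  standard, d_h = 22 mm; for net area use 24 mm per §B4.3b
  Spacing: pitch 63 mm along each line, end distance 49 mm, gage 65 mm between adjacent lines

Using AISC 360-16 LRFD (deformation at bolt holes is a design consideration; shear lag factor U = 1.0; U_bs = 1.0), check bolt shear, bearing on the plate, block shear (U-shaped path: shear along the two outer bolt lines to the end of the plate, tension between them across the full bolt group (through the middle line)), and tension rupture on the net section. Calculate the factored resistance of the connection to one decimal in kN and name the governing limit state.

1194.8 kN (net-section rupture governs)

Bolt shear: A_b = π(20)²/4 = 314.16 mm². φR_n = 0.75 × 469 × 314.16 × 12 × 1 = 1326.1 kN.
Bearing (20 mm plate, F_u = 450 MPa): end bolts L_c = 49 − 22/2 = 38, R_n = min(1.2×38×20×450, 2.4×20×20×450) = 410.4 kN/bolt; interior L_c = 63 − 22 = 41, R_n = 432 kN/bolt. φR_n = 0.75 × (3×410.4 + 9×432) = 3839.4 kN.
Block shear: shear path 2×[49+3×63] = 2×238 mm, A_gv = 9520, A_nv = 2×(238 − 3.5×24)×20 = 6160 mm²; tension across gage: (130 − 2×24)×20 = 1640 mm². R_n = min(0.6×450×6160, 0.6×345×9520) + 1.0×450×1640 = min(1663.2, 1970.6) + 738 = 2401.2 kN. φR_n = 0.75 × 2401.2 = 1800.9 kN.
Tension rupture (net): A_n = (249 − 3×24)×20 = 3540 mm² (U = 1.0, A_e = A_n). φR_n = 0.75 × 450 × 3540 = 1194.8 kN.
Governing: min(1326.1, 3839.4, 1800.9, 1194.8) = 1194.8 kN → net-section rupture.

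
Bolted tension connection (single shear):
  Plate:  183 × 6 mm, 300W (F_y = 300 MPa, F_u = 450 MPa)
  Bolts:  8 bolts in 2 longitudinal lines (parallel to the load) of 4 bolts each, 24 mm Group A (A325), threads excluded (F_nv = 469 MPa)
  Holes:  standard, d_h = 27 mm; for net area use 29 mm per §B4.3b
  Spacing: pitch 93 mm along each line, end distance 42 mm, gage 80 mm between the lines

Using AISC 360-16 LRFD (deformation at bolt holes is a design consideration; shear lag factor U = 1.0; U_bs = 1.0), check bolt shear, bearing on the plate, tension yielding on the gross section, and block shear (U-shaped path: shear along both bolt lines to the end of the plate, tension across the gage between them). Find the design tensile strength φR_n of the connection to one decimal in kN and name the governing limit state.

296.5 kN (gross-section yield governs)

Bolt shear: A_b = π(24)²/4 = 452.39 mm². φR_n = 0.75 × 469 × 452.39 × 8 × 1 = 1273.0 kN.
Bearing (6 mm plate, F_u = 450 MPa): end bolts L_c = 42 − 27/2 = 28.5, R_n = min(1.2×28.5×6×450, 2.4×24×6×450) = 92.34 kN/bolt; interior L_c = 93 − 27 = 66, R_n = 155.52 kN/bolt. φR_n = 0.75 × (2×92.34 + 6×155.52) = 838.4 kN.
Tension yield (gross): A_g = 183×6 = 1098 mm². φR_n = 0.90 × 300 × 1098 = 296.5 kN.
Block shear: shear path 2×[42+3×93] = 2×321 mm, A_gv = 3852, A_nv = 2×(321 − 3.5×29)×6 = 2634 mm²; tension across gage: (80 − 1×29)×6 = 306 mm². R_n = min(0.6×450×2634, 0.6×300×3852) + 1.0×450×306 = min(711.18, 693.36) + 137.7 = 831.06 kN. φR_n = 0.75 × 831.06 = 623.3 kN.
Governing: min(1273.0, 838.4, 296.5, 623.3) = 296.5 kN → gross-section yield.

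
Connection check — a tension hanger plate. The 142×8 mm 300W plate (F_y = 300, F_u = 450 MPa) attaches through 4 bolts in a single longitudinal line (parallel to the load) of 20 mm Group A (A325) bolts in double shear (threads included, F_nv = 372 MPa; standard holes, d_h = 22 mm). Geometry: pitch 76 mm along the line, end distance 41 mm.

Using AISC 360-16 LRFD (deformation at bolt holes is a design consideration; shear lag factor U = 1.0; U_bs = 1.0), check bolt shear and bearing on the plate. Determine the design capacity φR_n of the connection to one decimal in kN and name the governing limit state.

486.0 kN (bearing governs)

Bolt shear: A_b = π(20)²/4 = 314.16 mm². φR_n = 0.75 × 372 × 314.16 × 4 × 2 = 701.2 kN.
Bearing (8 mm plate, F_u = 450 MPa): end bolts L_c = 41 − 22/2 = 30, R_n = min(1.2×30×8×450, 2.4×20×8×450) = 129.6 kN/bolt; interior L_c = 76 − 22 = 54, R_n = 172.8 kN/bolt. φR_n = 0.75 × (1×129.6 + 3×172.8) = 486.0 kN.
Governing: min(701.2, 486.0) = 486.0 kN → bearing.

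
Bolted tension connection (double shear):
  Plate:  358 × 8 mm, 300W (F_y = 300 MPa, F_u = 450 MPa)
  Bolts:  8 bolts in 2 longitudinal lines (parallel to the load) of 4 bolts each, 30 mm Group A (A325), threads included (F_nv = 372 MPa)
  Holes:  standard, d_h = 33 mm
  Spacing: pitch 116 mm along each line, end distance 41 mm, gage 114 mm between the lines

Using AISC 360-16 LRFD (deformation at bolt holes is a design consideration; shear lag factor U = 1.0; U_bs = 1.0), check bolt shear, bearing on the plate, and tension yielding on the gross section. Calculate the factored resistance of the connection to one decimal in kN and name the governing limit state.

Bolt shear: A_b = π(30)²/4 = 706.86 mm². φR_n = 0.75 × 372 × 706.86 × 8 × 2 = 3155.4 kN.
Bearing (8 mm plate, F_u = 450 MPa): end bolts L_c = 41 − 33/2 = 24.5, R_n = min(1.2×24.5×8×450, 2.4×30×8×450) = 105.84 kN/bolt; interior L_c = 116 − 33 = 83, R_n = 259.2 kN/bolt. φR_n = 0.75 × (2×105.84 + 6×259.2) = 1325.2 kN.
Tension yield (gross): A_g = 358×8 = 2864 mm². φR_n = 0.90 × 300 × 2864 = 773.3 kN.
Governing: min(3155.4, 1325.2, 773.3) = 773.3 kN → gross-section yield.

773.3 kN (gross-section yield governs)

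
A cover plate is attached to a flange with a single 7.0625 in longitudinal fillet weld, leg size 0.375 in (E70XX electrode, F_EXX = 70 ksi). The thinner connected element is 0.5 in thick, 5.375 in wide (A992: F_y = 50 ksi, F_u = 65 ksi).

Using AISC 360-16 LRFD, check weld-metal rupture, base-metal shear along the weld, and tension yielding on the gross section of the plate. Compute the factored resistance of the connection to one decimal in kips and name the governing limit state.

Weld metal: throat = 0.707×0.375 = 0.26513 in, L = 7.0625 in. φR_n = 0.75 × 0.6 × 70 × 0.26513 × 7.0625 = 59.0 kips.
Base metal shear (0.5 in plate): yield φR_n = 1.0×0.6×50×0.5×7.0625 = 105.9 kips; rupture φR_n = 0.75×0.6×65×0.5×7.0625 = 103.3 kips; take 103.3 kips (rupture).
Tension yield (gross): A_g = 5.375×0.5 = 2.6875 in². φR_n = 0.90 × 50 × 2.6875 = 120.9 kips.
Governing: min(59.0, 103.3, 120.9) = 59.0 kips → weld metal.

59.0 kips (weld metal governs)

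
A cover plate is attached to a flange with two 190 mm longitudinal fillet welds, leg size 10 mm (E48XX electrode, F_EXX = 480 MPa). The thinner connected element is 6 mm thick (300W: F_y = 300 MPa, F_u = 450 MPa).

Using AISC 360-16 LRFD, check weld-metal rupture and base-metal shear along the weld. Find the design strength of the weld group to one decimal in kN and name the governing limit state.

410.4 kN (base-metal shear governs)

Weld metal: throat = 0.707×10 = 7.07 mm, L = 2×190 = 380 mm. φR_n = 0.75 × 0.6 × 480 × 7.07 × 380 = 580.3 kN.
Base metal shear (6 mm plate): yield φR_n = 1.0×0.6×300×6×380 = 410.4 kN; rupture φR_n = 0.75×0.6×450×6×380 = 461.7 kN; take 410.4 kN (yield).
Governing: min(580.3, 410.4) = 410.4 kN → base-metal shear.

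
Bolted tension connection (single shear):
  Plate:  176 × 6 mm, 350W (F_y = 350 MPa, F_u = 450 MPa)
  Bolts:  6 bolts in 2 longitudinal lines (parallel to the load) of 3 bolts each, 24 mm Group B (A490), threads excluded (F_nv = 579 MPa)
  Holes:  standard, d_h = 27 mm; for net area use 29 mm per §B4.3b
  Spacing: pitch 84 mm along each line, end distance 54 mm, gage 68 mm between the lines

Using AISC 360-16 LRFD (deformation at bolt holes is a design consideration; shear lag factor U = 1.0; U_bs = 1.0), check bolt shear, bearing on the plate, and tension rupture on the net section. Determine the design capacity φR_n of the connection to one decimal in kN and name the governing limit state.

239.0 kN (net-section rupture governs)

Bolt shear: A_b = π(24)²/4 = 452.39 mm². φR_n = 0.75 × 579 × 452.39 × 6 × 1 = 1178.7 kN.
Bearing (6 mm plate, F_u = 450 MPa): end bolts L_c = 54 − 27/2 = 40.5, R_n = min(1.2×40.5×6×450, 2.4×24×6×450) = 131.22 kN/bolt; interior L_c = 84 − 27 = 57, R_n = 155.52 kN/bolt. φR_n = 0.75 × (2×131.22 + 4×155.52) = 663.4 kN.
Tension rupture (net): A_n = (176 − 2×29)×6 = 708 mm² (U = 1.0, A_e = A_n). φR_n = 0.75 × 450 × 708 = 239.0 kN.
Governing: min(1178.7, 663.4, 239.0) = 239.0 kN → net-section rupture.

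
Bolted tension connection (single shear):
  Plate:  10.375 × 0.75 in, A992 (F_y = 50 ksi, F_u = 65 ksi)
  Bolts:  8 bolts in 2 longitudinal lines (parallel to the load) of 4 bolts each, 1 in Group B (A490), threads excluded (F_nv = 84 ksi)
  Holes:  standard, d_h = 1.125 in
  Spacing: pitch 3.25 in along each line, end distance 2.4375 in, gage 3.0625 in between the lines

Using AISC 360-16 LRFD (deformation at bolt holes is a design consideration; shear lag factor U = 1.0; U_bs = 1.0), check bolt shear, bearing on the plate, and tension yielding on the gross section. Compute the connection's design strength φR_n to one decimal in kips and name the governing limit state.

350.2 kips (gross-section yield governs)

Bolt shear: A_b = π(1)²/4 = 0.7854 in². φR_n = 0.75 × 84 × 0.7854 × 8 × 1 = 395.8 kips.
Bearing (0.75 in plate, F_u = 65 ksi): end bolts L_c = 2.4375 − 1.125/2 = 1.875, R_n = min(1.2×1.875×0.75×65, 2.4×1×0.75×65) = 109.69 kips/bolt; interior L_c = 3.25 − 1.125 = 2.125, R_n = 117 kips/bolt. φR_n = 0.75 × (2×109.69 + 6×117) = 691.0 kips.
Tension yield (gross): A_g = 10.375×0.75 = 7.7813 in². φR_n = 0.90 × 50 × 7.7813 = 350.2 kips.
Governing: min(395.8, 691.0, 350.2) = 350.2 kips → gross-section yield.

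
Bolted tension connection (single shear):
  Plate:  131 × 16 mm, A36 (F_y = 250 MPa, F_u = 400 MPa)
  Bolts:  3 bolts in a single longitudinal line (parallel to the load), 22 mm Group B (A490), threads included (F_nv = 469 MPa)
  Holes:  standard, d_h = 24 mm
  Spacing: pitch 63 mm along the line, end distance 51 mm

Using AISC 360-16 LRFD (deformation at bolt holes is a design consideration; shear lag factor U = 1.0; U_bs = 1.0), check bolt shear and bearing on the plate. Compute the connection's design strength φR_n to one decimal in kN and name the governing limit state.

Bolt shear: A_b = π(22)²/4 = 380.13 mm². φR_n = 0.75 × 469 × 380.13 × 3 × 1 = 401.1 kN.
Bearing (16 mm plate, F_u = 400 MPa): end bolts L_c = 51 − 24/2 = 39, R_n = min(1.2×39×16×400, 2.4×22×16×400) = 299.52 kN/bolt; interior L_c = 63 − 24 = 39, R_n = 299.52 kN/bolt. φR_n = 0.75 × (1×299.52 + 2×299.52) = 673.9 kN.
Governing: min(401.1, 673.9) = 401.1 kN → bolt shear.

401.1 kN (bolt shear governs)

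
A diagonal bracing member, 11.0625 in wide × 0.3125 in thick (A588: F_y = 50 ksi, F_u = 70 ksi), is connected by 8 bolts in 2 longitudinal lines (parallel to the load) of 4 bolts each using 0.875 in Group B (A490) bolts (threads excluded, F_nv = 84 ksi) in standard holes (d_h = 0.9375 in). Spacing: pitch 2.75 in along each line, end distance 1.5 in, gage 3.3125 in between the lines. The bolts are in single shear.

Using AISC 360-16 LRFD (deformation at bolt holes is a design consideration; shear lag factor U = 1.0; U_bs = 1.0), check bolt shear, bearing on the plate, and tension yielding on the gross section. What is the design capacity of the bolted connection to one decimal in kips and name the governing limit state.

Bolt shear: A_b = π(0.875)²/4 = 0.60132 in². φR_n = 0.75 × 84 × 0.60132 × 8 × 1 = 303.1 kips.
Bearing (0.3125 in plate, F_u = 70 ksi): end bolts L_c = 1.5 − 0.9375/2 = 1.03125, R_n = min(1.2×1.03125×0.3125×70, 2.4×0.875×0.3125×70) = 27.07 kips/bolt; interior L_c = 2.75 − 0.9375 = 1.8125, R_n = 45.938 kips/bolt. φR_n = 0.75 × (2×27.07 + 6×45.938) = 247.3 kips.
Tension yield (gross): A_g = 11.0625×0.3125 = 3.457 in². φR_n = 0.90 × 50 × 3.457 = 155.6 kips.
Governing: min(303.1, 247.3, 155.6) = 155.6 kips → gross-section yield.

155.6 kips (gross-section yield governs)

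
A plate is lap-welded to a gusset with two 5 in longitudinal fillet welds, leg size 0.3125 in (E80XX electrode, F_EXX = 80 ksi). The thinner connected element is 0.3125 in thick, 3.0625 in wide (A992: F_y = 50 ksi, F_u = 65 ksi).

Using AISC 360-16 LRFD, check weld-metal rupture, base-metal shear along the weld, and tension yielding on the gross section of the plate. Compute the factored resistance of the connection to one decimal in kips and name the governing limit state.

43.1 kips (gross-section yield governs)

Weld metal: throat = 0.707×0.3125 = 0.22094 in, L = 2×5 = 10 in. φR_n = 0.75 × 0.6 × 80 × 0.22094 × 10 = 79.5 kips.
Base metal shear (0.3125 in plate): yield φR_n = 1.0×0.6×50×0.3125×10 = 93.8 kips; rupture φR_n = 0.75×0.6×65×0.3125×10 = 91.4 kips; take 91.4 kips (rupture).
Tension yield (gross): A_g = 3.0625×0.3125 = 0.95703 in². φR_n = 0.90 × 50 × 0.95703 = 43.1 kips.
Governing: min(79.5, 91.4, 43.1) = 43.1 kips → gross-section yield.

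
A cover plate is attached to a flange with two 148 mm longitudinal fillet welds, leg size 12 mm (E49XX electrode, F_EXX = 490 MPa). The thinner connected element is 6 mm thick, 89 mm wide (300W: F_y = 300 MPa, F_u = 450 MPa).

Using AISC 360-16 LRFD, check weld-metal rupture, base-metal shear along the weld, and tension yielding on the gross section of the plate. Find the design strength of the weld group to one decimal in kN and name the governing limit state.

144.2 kN (gross-section yield governs)

Weld metal: throat = 0.707×12 = 8.484 mm, L = 2×148 = 296 mm. φR_n = 0.75 × 0.6 × 490 × 8.484 × 296 = 553.7 kN.
Base metal shear (6 mm plate): yield φR_n = 1.0×0.6×300×6×296 = 319.7 kN; rupture φR_n = 0.75×0.6×450×6×296 = 359.6 kN; take 319.7 kN (yield).
Tension yield (gross): A_g = 89×6 = 534 mm². φR_n = 0.90 × 300 × 534 = 144.2 kN.
Governing: min(553.7, 319.7, 144.2) = 144.2 kN → gross-section yield.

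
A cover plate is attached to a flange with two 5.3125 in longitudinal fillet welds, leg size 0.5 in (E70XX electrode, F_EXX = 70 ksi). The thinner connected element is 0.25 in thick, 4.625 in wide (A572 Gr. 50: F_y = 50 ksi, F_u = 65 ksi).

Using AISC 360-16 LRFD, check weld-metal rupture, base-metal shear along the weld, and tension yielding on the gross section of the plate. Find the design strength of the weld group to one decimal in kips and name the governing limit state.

Weld metal: throat = 0.707×0.5 = 0.3535 in, L = 2×5.3125 = 10.625 in. φR_n = 0.75 × 0.6 × 70 × 0.3535 × 10.625 = 118.3 kips.
Base metal shear (0.25 in plate): yield φR_n = 1.0×0.6×50×0.25×10.625 = 79.7 kips; rupture φR_n = 0.75×0.6×65×0.25×10.625 = 77.7 kips; take 77.7 kips (rupture).
Tension yield (gross): A_g = 4.625×0.25 = 1.1563 in². φR_n = 0.90 × 50 × 1.1563 = 52.0 kips.
Governing: min(118.3, 77.7, 52.0) = 52.0 kips → gross-section yield.

52.0 kips (gross-section yield governs)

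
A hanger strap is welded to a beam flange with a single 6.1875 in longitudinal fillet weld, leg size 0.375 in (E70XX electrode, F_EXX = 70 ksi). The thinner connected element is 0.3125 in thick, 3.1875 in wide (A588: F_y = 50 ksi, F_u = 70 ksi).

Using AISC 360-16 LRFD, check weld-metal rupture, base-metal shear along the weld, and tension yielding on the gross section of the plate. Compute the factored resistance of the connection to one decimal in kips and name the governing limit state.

Weld metal: throat = 0.707×0.375 = 0.26513 in, L = 6.1875 in. φR_n = 0.75 × 0.6 × 70 × 0.26513 × 6.1875 = 51.7 kips.
Base metal shear (0.3125 in plate): yield φR_n = 1.0×0.6×50×0.3125×6.1875 = 58.0 kips; rupture φR_n = 0.75×0.6×70×0.3125×6.1875 = 60.9 kips; take 58.0 kips (yield).
Tension yield (gross): A_g = 3.1875×0.3125 = 0.99609 in². φR_n = 0.90 × 50 × 0.99609 = 44.8 kips.
Governing: min(51.7, 58.0, 44.8) = 44.8 kips → gross-section yield.

44.8 kips (gross-section yield governs)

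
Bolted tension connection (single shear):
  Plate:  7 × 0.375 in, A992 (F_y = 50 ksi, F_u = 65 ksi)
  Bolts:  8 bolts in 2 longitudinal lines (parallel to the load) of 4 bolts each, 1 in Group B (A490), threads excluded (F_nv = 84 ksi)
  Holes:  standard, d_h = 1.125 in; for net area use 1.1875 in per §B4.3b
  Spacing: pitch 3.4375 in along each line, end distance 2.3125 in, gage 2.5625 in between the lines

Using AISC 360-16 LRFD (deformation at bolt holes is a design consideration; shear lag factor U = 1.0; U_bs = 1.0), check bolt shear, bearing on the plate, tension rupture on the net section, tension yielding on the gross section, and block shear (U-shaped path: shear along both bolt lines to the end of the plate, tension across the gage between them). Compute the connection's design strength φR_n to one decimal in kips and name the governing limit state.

84.6 kips (net-section rupture governs)

Bolt shear: A_b = π(1)²/4 = 0.7854 in². φR_n = 0.75 × 84 × 0.7854 × 8 × 1 = 395.8 kips.
Bearing (0.375 in plate, F_u = 65 ksi): end bolts L_c = 2.3125 − 1.125/2 = 1.75, R_n = min(1.2×1.75×0.375×65, 2.4×1×0.375×65) = 51.188 kips/bolt; interior L_c = 3.4375 − 1.125 = 2.3125, R_n = 58.5 kips/bolt. φR_n = 0.75 × (2×51.188 + 6×58.5) = 340.0 kips.
Tension rupture (net): A_n = (7 − 2×1.1875)×0.375 = 1.7344 in² (U = 1.0, A_e = A_n). φR_n = 0.75 × 65 × 1.7344 = 84.6 kips.
Tension yield (gross): A_g = 7×0.375 = 2.625 in². φR_n = 0.90 × 50 × 2.625 = 118.1 kips.
Block shear: shear path 2×[2.3125+3×3.4375] = 2×12.625 in, A_gv = 9.4688, A_nv = 2×(12.625 − 3.5×1.1875)×0.375 = 6.3516 in²; tension across gage: (2.5625 − 1×1.1875)×0.375 = 0.51563 in². R_n = min(0.6×65×6.3516, 0.6×50×9.4688) + 1.0×65×0.51563 = min(247.71, 284.06) + 33.516 = 281.23 kips. φR_n = 0.75 × 281.23 = 210.9 kips.
Governing: min(395.8, 340.0, 84.6, 118.1, 210.9) = 84.6 kips → net-section rupture.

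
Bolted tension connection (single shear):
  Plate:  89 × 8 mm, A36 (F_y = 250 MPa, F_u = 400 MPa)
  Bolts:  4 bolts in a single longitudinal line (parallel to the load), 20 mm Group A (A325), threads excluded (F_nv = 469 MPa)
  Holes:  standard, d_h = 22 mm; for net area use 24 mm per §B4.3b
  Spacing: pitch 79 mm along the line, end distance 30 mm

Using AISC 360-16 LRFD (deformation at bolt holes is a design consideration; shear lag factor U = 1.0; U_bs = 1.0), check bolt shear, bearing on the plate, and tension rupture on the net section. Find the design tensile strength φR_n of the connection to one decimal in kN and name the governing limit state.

156.0 kN (net-section rupture governs)

Bolt shear: A_b = π(20)²/4 = 314.16 mm². φR_n = 0.75 × 469 × 314.16 × 4 × 1 = 442.0 kN.
Bearing (8 mm plate, F_u = 400 MPa): end bolts L_c = 30 − 22/2 = 19, R_n = min(1.2×19×8×400, 2.4×20×8×400) = 72.96 kN/bolt; interior L_c = 79 − 22 = 57, R_n = 153.6 kN/bolt. φR_n = 0.75 × (1×72.96 + 3×153.6) = 400.3 kN.
Tension rupture (net): A_n = (89 − 1×24)×8 = 520 mm² (U = 1.0, A_e = A_n). φR_n = 0.75 × 400 × 520 = 156.0 kN.
Governing: min(442.0, 400.3, 156.0) = 156.0 kN → net-section rupture.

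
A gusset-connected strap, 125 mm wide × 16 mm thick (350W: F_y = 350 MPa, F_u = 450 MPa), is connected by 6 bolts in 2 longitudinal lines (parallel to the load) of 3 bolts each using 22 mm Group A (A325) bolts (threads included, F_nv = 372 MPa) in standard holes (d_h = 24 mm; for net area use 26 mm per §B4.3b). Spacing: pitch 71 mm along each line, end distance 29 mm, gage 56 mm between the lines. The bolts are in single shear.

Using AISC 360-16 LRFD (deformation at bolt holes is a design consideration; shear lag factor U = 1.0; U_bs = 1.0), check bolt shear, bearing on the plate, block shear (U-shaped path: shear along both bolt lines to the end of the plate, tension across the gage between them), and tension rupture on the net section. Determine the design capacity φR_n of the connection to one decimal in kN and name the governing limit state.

394.2 kN (net-section rupture governs)

Bolt shear: A_b = π(22)²/4 = 380.13 mm². φR_n = 0.75 × 372 × 380.13 × 6 × 1 = 636.3 kN.
Bearing (16 mm plate, F_u = 450 MPa): end bolts L_c = 29 − 24/2 = 17, R_n = min(1.2×17×16×450, 2.4×22×16×450) = 146.88 kN/bolt; interior L_c = 71 − 24 = 47, R_n = 380.16 kN/bolt. φR_n = 0.75 × (2×146.88 + 4×380.16) = 1360.8 kN.
Block shear: shear path 2×[29+2×71] = 2×171 mm, A_gv = 5472, A_nv = 2×(171 − 2.5×26)×16 = 3392 mm²; tension across gage: (56 − 1×26)×16 = 480 mm². R_n = min(0.6×450×3392, 0.6×350×5472) + 1.0×450×480 = min(915.84, 1149.1) + 216 = 1131.8 kN. φR_n = 0.75 × 1131.8 = 848.9 kN.
Tension rupture (net): A_n = (125 − 2×26)×16 = 1168 mm² (U = 1.0, A_e = A_n). φR_n = 0.75 × 450 × 1168 = 394.2 kN.
Governing: min(636.3, 1360.8, 848.9, 394.2) = 394.2 kN → net-section rupture.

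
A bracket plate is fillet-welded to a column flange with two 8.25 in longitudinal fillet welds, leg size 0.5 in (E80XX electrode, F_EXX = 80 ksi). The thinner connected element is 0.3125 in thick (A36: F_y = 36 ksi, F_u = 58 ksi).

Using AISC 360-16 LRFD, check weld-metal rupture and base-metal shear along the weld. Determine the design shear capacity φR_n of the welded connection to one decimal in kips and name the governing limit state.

111.4 kips (base-metal shear governs)

Weld metal: throat = 0.707×0.5 = 0.3535 in, L = 2×8.25 = 16.5 in. φR_n = 0.75 × 0.6 × 80 × 0.3535 × 16.5 = 210.0 kips.
Base metal shear (0.3125 in plate): yield φR_n = 1.0×0.6×36×0.3125×16.5 = 111.4 kips; rupture φR_n = 0.75×0.6×58×0.3125×16.5 = 134.6 kips; take 111.4 kips (yield).
Governing: min(210.0, 111.4) = 111.4 kips → base-metal shear.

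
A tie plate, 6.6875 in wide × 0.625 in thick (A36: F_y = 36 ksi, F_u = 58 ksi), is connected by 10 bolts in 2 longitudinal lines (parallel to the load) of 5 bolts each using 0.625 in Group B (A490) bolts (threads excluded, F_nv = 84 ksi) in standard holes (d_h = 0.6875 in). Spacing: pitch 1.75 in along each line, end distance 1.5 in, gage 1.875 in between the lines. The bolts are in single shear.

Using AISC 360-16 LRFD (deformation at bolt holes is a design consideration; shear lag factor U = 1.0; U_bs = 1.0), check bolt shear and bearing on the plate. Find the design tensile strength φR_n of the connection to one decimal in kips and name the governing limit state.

193.3 kips (bolt shear governs)

Bolt shear: A_b = π(0.625)²/4 = 0.3068 in². φR_n = 0.75 × 84 × 0.3068 × 10 × 1 = 193.3 kips.
Bearing (0.625 in plate, F_u = 58 ksi): end bolts L_c = 1.5 − 0.6875/2 = 1.15625, R_n = min(1.2×1.15625×0.625×58, 2.4×0.625×0.625×58) = 50.297 kips/bolt; interior L_c = 1.75 − 0.6875 = 1.0625, R_n = 46.219 kips/bolt. φR_n = 0.75 × (2×50.297 + 8×46.219) = 352.8 kips.
Governing: min(193.3, 352.8) = 193.3 kips → bolt shear.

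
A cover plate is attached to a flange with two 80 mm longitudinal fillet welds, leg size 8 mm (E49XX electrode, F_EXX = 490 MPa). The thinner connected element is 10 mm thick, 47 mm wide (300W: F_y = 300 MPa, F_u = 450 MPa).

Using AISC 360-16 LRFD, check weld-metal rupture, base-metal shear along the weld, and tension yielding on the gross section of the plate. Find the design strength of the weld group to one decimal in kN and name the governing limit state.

Weld metal: throat = 0.707×8 = 5.656 mm, L = 2×80 = 160 mm. φR_n = 0.75 × 0.6 × 490 × 5.656 × 160 = 199.5 kN.
Base metal shear (10 mm plate): yield φR_n = 1.0×0.6×300×10×160 = 288.0 kN; rupture φR_n = 0.75×0.6×450×10×160 = 324.0 kN; take 288.0 kN (yield).
Tension yield (gross): A_g = 47×10 = 470 mm². φR_n = 0.90 × 300 × 470 = 126.9 kN.
Governing: min(199.5, 288.0, 126.9) = 126.9 kN → gross-section yield.

126.9 kN (gross-section yield governs)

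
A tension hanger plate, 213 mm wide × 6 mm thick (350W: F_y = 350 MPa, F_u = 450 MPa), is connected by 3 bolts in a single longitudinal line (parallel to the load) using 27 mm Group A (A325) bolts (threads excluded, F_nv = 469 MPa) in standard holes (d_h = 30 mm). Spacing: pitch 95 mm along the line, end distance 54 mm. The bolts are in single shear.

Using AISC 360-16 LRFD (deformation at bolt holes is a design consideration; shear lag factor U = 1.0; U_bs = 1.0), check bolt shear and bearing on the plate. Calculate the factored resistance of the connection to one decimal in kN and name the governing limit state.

Bolt shear: A_b = π(27)²/4 = 572.56 mm². φR_n = 0.75 × 469 × 572.56 × 3 × 1 = 604.2 kN.
Bearing (6 mm plate, F_u = 450 MPa): end bolts L_c = 54 − 30/2 = 39, R_n = min(1.2×39×6×450, 2.4×27×6×450) = 126.36 kN/bolt; interior L_c = 95 − 30 = 65, R_n = 174.96 kN/bolt. φR_n = 0.75 × (1×126.36 + 2×174.96) = 357.2 kN.
Governing: min(604.2, 357.2) = 357.2 kN → bearing.

357.2 kN (bearing governs)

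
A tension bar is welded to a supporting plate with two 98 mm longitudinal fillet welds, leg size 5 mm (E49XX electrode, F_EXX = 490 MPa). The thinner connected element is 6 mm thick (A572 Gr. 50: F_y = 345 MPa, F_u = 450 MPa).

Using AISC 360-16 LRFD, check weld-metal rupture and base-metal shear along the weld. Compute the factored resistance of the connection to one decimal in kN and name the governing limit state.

Weld metal: throat = 0.707×5 = 3.535 mm, L = 2×98 = 196 mm. φR_n = 0.75 × 0.6 × 490 × 3.535 × 196 = 152.8 kN.
Base metal shear (6 mm plate): yield φR_n = 1.0×0.6×345×6×196 = 243.4 kN; rupture φR_n = 0.75×0.6×450×6×196 = 238.1 kN; take 238.1 kN (rupture).
Governing: min(152.8, 238.1) = 152.8 kN → weld metal.

152.8 kN (weld metal governs)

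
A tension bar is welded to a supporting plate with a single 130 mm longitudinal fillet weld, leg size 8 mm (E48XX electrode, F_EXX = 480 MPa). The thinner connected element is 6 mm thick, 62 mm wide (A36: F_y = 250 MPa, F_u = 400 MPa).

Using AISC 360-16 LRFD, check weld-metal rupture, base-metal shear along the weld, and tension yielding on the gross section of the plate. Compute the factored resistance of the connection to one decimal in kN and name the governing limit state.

Weld metal: throat = 0.707×8 = 5.656 mm, L = 130 mm. φR_n = 0.75 × 0.6 × 480 × 5.656 × 130 = 158.8 kN.
Base metal shear (6 mm plate): yield φR_n = 1.0×0.6×250×6×130 = 117.0 kN; rupture φR_n = 0.75×0.6×400×6×130 = 140.4 kN; take 117.0 kN (yield).
Tension yield (gross): A_g = 62×6 = 372 mm². φR_n = 0.90 × 250 × 372 = 83.7 kN.
Governing: min(158.8, 117.0, 83.7) = 83.7 kN → gross-section yield.

83.7 kN (gross-section yield governs)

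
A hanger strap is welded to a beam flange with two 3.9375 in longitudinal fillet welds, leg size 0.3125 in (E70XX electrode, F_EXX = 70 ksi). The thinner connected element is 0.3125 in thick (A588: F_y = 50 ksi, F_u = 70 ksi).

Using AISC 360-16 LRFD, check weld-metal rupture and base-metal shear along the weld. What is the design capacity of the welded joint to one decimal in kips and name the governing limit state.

54.8 kips (weld metal governs)

Weld metal: throat = 0.707×0.3125 = 0.22094 in, L = 2×3.9375 = 7.875 in. φR_n = 0.75 × 0.6 × 70 × 0.22094 × 7.875 = 54.8 kips.
Base metal shear (0.3125 in plate): yield φR_n = 1.0×0.6×50×0.3125×7.875 = 73.8 kips; rupture φR_n = 0.75×0.6×70×0.3125×7.875 = 77.5 kips; take 73.8 kips (yield).
Governing: min(54.8, 73.8) = 54.8 kips → weld metal.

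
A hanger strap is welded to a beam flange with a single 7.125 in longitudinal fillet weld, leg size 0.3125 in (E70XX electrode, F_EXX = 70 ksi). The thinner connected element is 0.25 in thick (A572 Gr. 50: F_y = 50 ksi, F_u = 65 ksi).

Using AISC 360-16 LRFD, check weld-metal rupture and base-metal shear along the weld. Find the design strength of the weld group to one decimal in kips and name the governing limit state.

49.6 kips (weld metal governs)

Weld metal: throat = 0.707×0.3125 = 0.22094 in, L = 7.125 in. φR_n = 0.75 × 0.6 × 70 × 0.22094 × 7.125 = 49.6 kips.
Base metal shear (0.25 in plate): yield φR_n = 1.0×0.6×50×0.25×7.125 = 53.4 kips; rupture φR_n = 0.75×0.6×65×0.25×7.125 = 52.1 kips; take 52.1 kips (rupture).
Governing: min(49.6, 52.1) = 49.6 kips → weld metal.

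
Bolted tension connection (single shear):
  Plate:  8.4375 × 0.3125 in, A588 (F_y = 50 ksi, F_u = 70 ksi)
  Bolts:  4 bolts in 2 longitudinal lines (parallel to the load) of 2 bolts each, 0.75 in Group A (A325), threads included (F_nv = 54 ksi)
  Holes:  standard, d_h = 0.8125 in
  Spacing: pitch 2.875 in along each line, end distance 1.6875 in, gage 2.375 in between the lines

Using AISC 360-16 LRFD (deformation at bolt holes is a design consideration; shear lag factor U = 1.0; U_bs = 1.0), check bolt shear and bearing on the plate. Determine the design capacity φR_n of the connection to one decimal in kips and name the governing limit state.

Bolt shear: A_b = π(0.75)²/4 = 0.44179 in². φR_n = 0.75 × 54 × 0.44179 × 4 × 1 = 71.6 kips.
Bearing (0.3125 in plate, F_u = 70 ksi): end bolts L_c = 1.6875 − 0.8125/2 = 1.28125, R_n = min(1.2×1.28125×0.3125×70, 2.4×0.75×0.3125×70) = 33.633 kips/bolt; interior L_c = 2.875 − 0.8125 = 2.0625, R_n = 39.375 kips/bolt. φR_n = 0.75 × (2×33.633 + 2×39.375) = 109.5 kips.
Governing: min(71.6, 109.5) = 71.6 kips → bolt shear.

71.6 kips (bolt shear governs)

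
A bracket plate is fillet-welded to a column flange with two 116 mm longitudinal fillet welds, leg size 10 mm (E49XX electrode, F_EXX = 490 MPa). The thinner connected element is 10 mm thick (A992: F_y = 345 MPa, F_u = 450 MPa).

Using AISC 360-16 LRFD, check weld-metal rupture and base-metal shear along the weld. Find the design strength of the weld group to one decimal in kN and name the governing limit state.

361.7 kN (weld metal governs)

Weld metal: throat = 0.707×10 = 7.07 mm, L = 2×116 = 232 mm. φR_n = 0.75 × 0.6 × 490 × 7.07 × 232 = 361.7 kN.
Base metal shear (10 mm plate): yield φR_n = 1.0×0.6×345×10×232 = 480.2 kN; rupture φR_n = 0.75×0.6×450×10×232 = 469.8 kN; take 469.8 kN (rupture).
Governing: min(361.7, 469.8) = 361.7 kN → weld metal.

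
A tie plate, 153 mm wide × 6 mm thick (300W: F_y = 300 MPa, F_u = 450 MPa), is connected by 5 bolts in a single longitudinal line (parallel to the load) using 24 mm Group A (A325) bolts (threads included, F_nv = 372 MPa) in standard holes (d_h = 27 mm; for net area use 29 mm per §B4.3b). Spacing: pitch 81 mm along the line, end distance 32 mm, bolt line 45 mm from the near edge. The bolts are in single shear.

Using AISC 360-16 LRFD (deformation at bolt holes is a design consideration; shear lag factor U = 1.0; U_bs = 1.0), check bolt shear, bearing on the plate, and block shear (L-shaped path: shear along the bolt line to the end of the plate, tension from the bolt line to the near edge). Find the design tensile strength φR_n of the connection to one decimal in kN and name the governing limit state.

335.7 kN (block shear governs)

Bolt shear: A_b = π(24)²/4 = 452.39 mm². φR_n = 0.75 × 372 × 452.39 × 5 × 1 = 631.1 kN.
Bearing (6 mm plate, F_u = 450 MPa): end bolts L_c = 32 − 27/2 = 18.5, R_n = min(1.2×18.5×6×450, 2.4×24×6×450) = 59.94 kN/bolt; interior L_c = 81 − 27 = 54, R_n = 155.52 kN/bolt. φR_n = 0.75 × (1×59.94 + 4×155.52) = 511.5 kN.
Block shear: shear path 1×[32+4×81] = 1×356 mm, A_gv = 2136, A_nv = 1×(356 − 4.5×29)×6 = 1353 mm²; tension to near edge: (45 − 0.5×29)×6 = 183 mm². R_n = min(0.6×450×1353, 0.6×300×2136) + 1.0×450×183 = min(365.31, 384.48) + 82.35 = 447.66 kN. φR_n = 0.75 × 447.66 = 335.7 kN.
Governing: min(631.1, 511.5, 335.7) = 335.7 kN → block shear.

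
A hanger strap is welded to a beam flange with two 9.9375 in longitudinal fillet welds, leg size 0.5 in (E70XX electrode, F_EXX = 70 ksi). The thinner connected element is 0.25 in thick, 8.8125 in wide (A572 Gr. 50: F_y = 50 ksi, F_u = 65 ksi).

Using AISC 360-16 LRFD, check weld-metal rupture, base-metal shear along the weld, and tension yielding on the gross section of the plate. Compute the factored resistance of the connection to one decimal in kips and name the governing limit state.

99.1 kips (gross-section yield governs)

Weld metal: throat = 0.707×0.5 = 0.3535 in, L = 2×9.9375 = 19.875 in. φR_n = 0.75 × 0.6 × 70 × 0.3535 × 19.875 = 221.3 kips.
Base metal shear (0.25 in plate): yield φR_n = 1.0×0.6×50×0.25×19.875 = 149.1 kips; rupture φR_n = 0.75×0.6×65×0.25×19.875 = 145.3 kips; take 145.3 kips (rupture).
Tension yield (gross): A_g = 8.8125×0.25 = 2.2031 in². φR_n = 0.90 × 50 × 2.2031 = 99.1 kips.
Governing: min(221.3, 145.3, 99.1) = 99.1 kips → gross-section yield.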